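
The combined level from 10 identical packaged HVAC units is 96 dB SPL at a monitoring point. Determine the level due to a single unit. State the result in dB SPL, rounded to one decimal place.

For N identical incoherent sources L_total = L₁ + 10·log₁₀ N, so L₁ = 96 − 10·log₁₀(10) = 96 − 10.000.

86.0 dB SPL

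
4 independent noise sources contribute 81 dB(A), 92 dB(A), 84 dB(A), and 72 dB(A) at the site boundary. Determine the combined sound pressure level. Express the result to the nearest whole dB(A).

93 dB(A)

For uncorrelated sources the intensities add, so convert each level to linear form, sum, and take 10·log₁₀ of the total.
Σ 10^(L/10) = 10^(81/10) + 10^(92/10) + 10^(84/10) + 10^(72/10) = 1.978e+09.
L_total = 10·log₁₀(1.978e+09) = 92.96 dB(A).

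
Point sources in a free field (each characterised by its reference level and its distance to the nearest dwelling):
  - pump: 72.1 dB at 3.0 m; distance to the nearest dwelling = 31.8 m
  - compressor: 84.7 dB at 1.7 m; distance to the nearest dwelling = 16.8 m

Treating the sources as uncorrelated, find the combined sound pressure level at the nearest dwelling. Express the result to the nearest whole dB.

65 dB

First find each source's level at the receiver (point-source: −20·log₁₀(r/r_ref)), then combine on an intensity basis.
pump: 72.1 − 20·log₁₀(31.8/3.0) = 72.1 − 20.51 = 51.59 dB.
compressor: 84.7 − 20·log₁₀(16.8/1.7) = 84.7 − 19.90 = 64.80 dB.
Σ 10^(L/10) = 3.166e+06 → L_total = 10·log₁₀(3.166e+06) = 65.01 dB.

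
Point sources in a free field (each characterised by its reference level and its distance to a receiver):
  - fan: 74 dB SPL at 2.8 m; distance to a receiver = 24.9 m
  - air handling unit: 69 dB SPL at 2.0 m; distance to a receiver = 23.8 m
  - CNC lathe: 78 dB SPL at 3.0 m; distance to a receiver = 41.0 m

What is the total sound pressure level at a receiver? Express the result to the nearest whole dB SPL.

Apply inverse-square spreading to bring every level to the receiver, then sum 10^(L/10).
fan: 74 − 20·log₁₀(24.9/2.8) = 74 − 18.98 = 55.02 dB SPL.
air handling unit: 69 − 20·log₁₀(23.8/2.0) = 69 − 21.51 = 47.49 dB SPL.
CNC lathe: 78 − 20·log₁₀(41.0/3.0) = 78 − 22.71 = 55.29 dB SPL.
Σ 10^(L/10) = 7.115e+05 → L_total = 10·log₁₀(7.115e+05) = 58.52 dB SPL.

59 dB SPL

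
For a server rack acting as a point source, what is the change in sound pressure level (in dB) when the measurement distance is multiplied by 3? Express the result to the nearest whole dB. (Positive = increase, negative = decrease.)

-10 dB

A point source loses 6 dB per doubling of distance; generally ΔL = −20·log₁₀(r₂/r₁).
ΔL = −20·log₁₀(3) = -9.54 dB.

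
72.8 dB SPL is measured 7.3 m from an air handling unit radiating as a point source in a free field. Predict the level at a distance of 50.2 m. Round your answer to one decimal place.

Spherical spreading from a point source gives a 20·log₁₀(r₂/r₁) drop.
L₂ = 72.8 − 20·log₁₀(50.2/7.3) = 72.8 − 16.748 = 56.05 dB SPL.

56.1 dB SPL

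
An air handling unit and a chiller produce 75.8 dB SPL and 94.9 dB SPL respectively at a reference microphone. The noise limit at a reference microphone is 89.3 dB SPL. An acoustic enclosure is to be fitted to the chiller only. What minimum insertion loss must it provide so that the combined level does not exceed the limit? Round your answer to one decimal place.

Everything except the chiller sums to 10^(75.8/10) = 3.802e+07 in linear terms, 75.80 dB SPL.
To meet 89.3 dB SPL overall, the treated chiller may contribute at most 10^(89.3/10) − 3.802e+07 = 8.131e+08, i.e. 89.10 dB SPL.
Required insertion loss = 94.9 − 89.10 = 5.80 dB.

5.8 dB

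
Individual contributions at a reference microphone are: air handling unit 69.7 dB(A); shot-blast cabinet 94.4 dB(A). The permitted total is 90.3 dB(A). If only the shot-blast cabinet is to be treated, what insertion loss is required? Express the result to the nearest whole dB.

Fixed contribution from the other source: Σ 10^(L/10) = 10^(69.7/10) = 9.333e+06 (69.70 dB(A)).
To meet 90.3 dB(A) overall, the treated shot-blast cabinet may contribute at most 10^(90.3/10) − 9.333e+06 = 1.062e+09, i.e. 90.26 dB(A).
Required insertion loss = 94.4 − 90.26 = 4.14 dB.

4 dB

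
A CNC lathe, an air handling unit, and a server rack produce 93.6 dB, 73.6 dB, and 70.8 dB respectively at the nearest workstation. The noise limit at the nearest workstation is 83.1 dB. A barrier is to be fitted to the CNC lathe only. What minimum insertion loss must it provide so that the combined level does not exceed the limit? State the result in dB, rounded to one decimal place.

11.3 dB

Everything except the CNC lathe sums to 10^(73.6/10) + 10^(70.8/10) = 3.493e+07 in linear terms, 75.43 dB.
The limit corresponds to 10^(83.1/10) = 2.042e+08; subtracting the fixed part leaves 1.692e+08 for the CNC lathe, i.e. 82.29 dB.
So the CNC lathe must be reduced from 93.6 to 82.29 dB: IL = 11.31 dB.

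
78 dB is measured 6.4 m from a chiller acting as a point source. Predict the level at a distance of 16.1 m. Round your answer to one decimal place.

70.0 dB

Point-source attenuation: ΔL = 20·log₁₀(r₂/r₁) = 20·log₁₀(16.1/6.4) = 8.013 dB.
L₂ = 78 − 20·log₁₀(16.1/6.4) = 78 − 8.013 = 69.99 dB.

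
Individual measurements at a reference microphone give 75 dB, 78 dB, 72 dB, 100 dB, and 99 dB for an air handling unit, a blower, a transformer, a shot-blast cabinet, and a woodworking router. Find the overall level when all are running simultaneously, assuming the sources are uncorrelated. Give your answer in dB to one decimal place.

102.6 dB

For uncorrelated sources the intensities add, so convert each level to linear form, sum, and take 10·log₁₀ of the total.
Σ 10^(L/10) = 10^(75/10) + 10^(78/10) + 10^(72/10) + 10^(100/10) + 10^(99/10) = 1.805e+10.
L_total = 10·log₁₀(1.805e+10) = 102.57 dB.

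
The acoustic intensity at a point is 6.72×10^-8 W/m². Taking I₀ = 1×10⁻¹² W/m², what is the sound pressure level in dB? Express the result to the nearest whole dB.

I/I₀ = 6.72×10^-8/10⁻¹² = 6.72×10^4, and L = 10·log₁₀(I/I₀).
L = 10·(0.8274 + 4) = 48.27 dB.

48 dB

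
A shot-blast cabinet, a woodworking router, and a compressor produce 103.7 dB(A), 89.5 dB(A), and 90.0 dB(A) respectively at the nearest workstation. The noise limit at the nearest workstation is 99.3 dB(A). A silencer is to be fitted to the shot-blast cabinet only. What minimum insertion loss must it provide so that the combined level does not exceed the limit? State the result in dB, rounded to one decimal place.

Everything except the shot-blast cabinet sums to 10^(89.5/10) + 10^(90.0/10) = 1.891e+09 in linear terms, 92.77 dB(A).
To meet 99.3 dB(A) overall, the treated shot-blast cabinet may contribute at most 10^(99.3/10) − 1.891e+09 = 6.620e+09, i.e. 98.21 dB(A).
So the shot-blast cabinet must be reduced from 103.7 to 98.21 dB(A): IL = 5.49 dB.

5.5 dB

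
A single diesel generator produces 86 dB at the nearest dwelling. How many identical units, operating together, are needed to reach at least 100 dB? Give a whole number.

26

The shortfall is 100 − 86 = 14.0 dB, and N units add 10·log₁₀ N, so need 10·log₁₀ N ≥ 14.0.
N ≥ 10^(14.0/10) = 25.119, so N = 26.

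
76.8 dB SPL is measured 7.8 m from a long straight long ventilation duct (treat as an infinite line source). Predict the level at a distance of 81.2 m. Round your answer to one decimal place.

Cylindrical spreading from a line source gives a 10·log₁₀(r₂/r₁) drop.
L₂ = 76.8 − 10·log₁₀(81.2/7.8) = 76.8 − 10.175 = 66.63 dB SPL.

66.6 dB SPL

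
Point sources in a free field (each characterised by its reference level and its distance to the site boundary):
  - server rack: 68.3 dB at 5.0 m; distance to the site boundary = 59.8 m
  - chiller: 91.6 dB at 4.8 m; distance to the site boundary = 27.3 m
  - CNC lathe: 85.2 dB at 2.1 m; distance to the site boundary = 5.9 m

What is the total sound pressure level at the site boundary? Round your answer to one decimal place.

Apply inverse-square spreading to bring every level to the receiver, then sum 10^(L/10).
server rack: 68.3 − 20·log₁₀(59.8/5.0) = 68.3 − 21.55 = 46.75 dB.
chiller: 91.6 − 20·log₁₀(27.3/4.8) = 91.6 − 15.10 = 76.50 dB.
CNC lathe: 85.2 − 20·log₁₀(5.9/2.1) = 85.2 − 8.97 = 76.23 dB.
Σ 10^(L/10) = 8.668e+07 → L_total = 10·log₁₀(8.668e+07) = 79.38 dB.

79.4 dB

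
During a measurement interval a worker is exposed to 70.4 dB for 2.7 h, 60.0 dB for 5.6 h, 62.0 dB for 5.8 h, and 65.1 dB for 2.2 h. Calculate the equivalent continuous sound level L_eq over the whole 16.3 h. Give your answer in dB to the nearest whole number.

The energy average is taken in the linear domain: L_eq = 10·log₁₀[(Σ tᵢ·10^(Lᵢ/10))/T], T = 16.3 h.
Σ tᵢ·10^(Lᵢ/10) = 2.7·10^(70.4/10) + 5.6·10^(60.0/10) + 5.8·10^(62.0/10) + 2.2·10^(65.1/10) = 5.152e+07.
L_eq = 10·log₁₀(5.152e+07/16.3) = 65.00 dB.

65 dB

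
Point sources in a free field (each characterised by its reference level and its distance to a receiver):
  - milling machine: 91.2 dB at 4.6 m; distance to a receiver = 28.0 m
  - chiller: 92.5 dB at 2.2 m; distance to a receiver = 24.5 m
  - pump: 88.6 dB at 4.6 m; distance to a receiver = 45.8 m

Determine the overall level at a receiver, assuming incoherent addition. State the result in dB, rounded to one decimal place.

Apply inverse-square spreading to bring every level to the receiver, then sum 10^(L/10).
milling machine: 91.2 − 20·log₁₀(28.0/4.6) = 91.2 − 15.69 = 75.51 dB.
chiller: 92.5 − 20·log₁₀(24.5/2.2) = 92.5 − 20.93 = 71.57 dB.
pump: 88.6 − 20·log₁₀(45.8/4.6) = 88.6 − 19.96 = 68.64 dB.
Σ 10^(L/10) = 5.723e+07 → L_total = 10·log₁₀(5.723e+07) = 77.58 dB.

77.6 dB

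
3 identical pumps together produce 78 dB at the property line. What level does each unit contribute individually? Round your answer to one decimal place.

Dividing the total intensity by 3 lowers the level by 10·log₁₀ 3 = 4.771 dB: L₁ = 78 − 4.771.

73.2 dB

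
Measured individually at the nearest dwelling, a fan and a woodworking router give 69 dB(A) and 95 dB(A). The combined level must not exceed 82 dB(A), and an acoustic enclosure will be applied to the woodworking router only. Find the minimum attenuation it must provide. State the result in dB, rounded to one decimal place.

The untreated sources together contribute 10^(69/10) = 7.943e+06, i.e. 69.00 dB(A).
The limit corresponds to 10^(82/10) = 1.585e+08; subtracting the fixed part leaves 1.505e+08 for the woodworking router, i.e. 81.78 dB(A).
Required insertion loss = 95 − 81.78 = 13.22 dB.

13.2 dB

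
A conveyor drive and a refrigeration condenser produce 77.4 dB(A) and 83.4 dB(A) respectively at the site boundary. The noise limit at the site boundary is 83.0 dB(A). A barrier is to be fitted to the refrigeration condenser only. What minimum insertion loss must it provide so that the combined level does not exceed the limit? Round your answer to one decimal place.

Fixed contribution from the other source: Σ 10^(L/10) = 10^(77.4/10) = 5.495e+07 (77.40 dB(A)).
To meet 83.0 dB(A) overall, the treated refrigeration condenser may contribute at most 10^(83.0/10) − 5.495e+07 = 1.446e+08, i.e. 81.60 dB(A).
Required insertion loss = 83.4 − 81.60 = 1.80 dB.

1.8 dB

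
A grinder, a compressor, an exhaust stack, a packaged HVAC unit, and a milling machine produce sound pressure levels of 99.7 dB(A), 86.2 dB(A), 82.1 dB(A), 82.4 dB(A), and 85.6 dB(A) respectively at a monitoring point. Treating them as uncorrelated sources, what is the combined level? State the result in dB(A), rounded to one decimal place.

For uncorrelated sources the intensities add, so convert each level to linear form, sum, and take 10·log₁₀ of the total.
Σ 10^(L/10) = 10^(99.7/10) + 10^(86.2/10) + 10^(82.1/10) + 10^(82.4/10) + 10^(85.6/10) = 1.045e+10.
L_total = 10·log₁₀(1.045e+10) = 100.19 dB(A).

100.2 dB(A)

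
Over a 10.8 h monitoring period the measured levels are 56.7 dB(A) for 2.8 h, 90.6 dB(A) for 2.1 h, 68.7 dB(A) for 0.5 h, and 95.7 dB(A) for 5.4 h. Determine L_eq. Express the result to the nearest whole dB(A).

93 dB(A)

Weight each interval's intensity by its duration and average over T = 10.8 h:
Σ tᵢ·10^(Lᵢ/10) = 2.8·10^(56.7/10) + 2.1·10^(90.6/10) + 0.5·10^(68.7/10) + 5.4·10^(95.7/10) = 2.248e+10.
L_eq = 10·log₁₀(2.248e+10/10.8) = 93.18 dB(A).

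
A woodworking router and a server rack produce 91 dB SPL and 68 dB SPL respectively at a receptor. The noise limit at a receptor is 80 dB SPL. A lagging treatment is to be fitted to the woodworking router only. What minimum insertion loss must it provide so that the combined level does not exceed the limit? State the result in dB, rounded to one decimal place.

11.3 dB

The untreated sources together contribute 10^(68/10) = 6.310e+06, i.e. 68.00 dB SPL.
The limit corresponds to 10^(80/10) = 1.000e+08; subtracting the fixed part leaves 9.369e+07 for the woodworking router, i.e. 79.72 dB SPL.
Required insertion loss = 91 − 79.72 = 11.28 dB.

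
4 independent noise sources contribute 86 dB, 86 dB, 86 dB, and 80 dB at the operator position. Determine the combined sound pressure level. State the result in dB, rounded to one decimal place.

91.1 dB

For uncorrelated sources the intensities add, so convert each level to linear form, sum, and take 10·log₁₀ of the total.
Σ 10^(L/10) = 10^(86/10) + 10^(86/10) + 10^(86/10) + 10^(80/10) = 1.294e+09.
L_total = 10·log₁₀(1.294e+09) = 91.12 dB.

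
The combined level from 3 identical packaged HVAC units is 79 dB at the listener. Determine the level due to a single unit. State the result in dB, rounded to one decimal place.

For N identical incoherent sources L_total = L₁ + 10·log₁₀ N, so L₁ = 79 − 10·log₁₀(3) = 79 − 4.771.

74.2 dB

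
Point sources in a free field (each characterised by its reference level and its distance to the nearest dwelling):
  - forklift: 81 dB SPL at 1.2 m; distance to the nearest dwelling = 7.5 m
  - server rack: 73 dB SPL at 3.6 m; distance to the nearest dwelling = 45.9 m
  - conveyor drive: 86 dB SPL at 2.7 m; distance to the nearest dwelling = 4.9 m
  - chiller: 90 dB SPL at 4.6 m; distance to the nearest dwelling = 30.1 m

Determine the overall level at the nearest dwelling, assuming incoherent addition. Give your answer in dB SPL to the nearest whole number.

Propagate each source to the receiver with L = L_ref − 20·log₁₀(r/r_ref), then add intensities.
forklift: 81 − 20·log₁₀(7.5/1.2) = 81 − 15.92 = 65.08 dB SPL.
server rack: 73 − 20·log₁₀(45.9/3.6) = 73 − 22.11 = 50.89 dB SPL.
conveyor drive: 86 − 20·log₁₀(4.9/2.7) = 86 − 5.18 = 80.82 dB SPL.
chiller: 90 − 20·log₁₀(30.1/4.6) = 90 − 16.32 = 73.68 dB SPL.
Σ 10^(L/10) = 1.476e+08 → L_total = 10·log₁₀(1.476e+08) = 81.69 dB SPL.

82 dB SPL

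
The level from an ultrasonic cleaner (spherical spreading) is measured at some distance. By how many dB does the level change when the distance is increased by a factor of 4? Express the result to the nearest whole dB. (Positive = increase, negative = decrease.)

-12 dB

With spherical spreading the level changes by −20·log₁₀(r₂/r₁).
ΔL = −20·log₁₀(4) = -12.04 dB.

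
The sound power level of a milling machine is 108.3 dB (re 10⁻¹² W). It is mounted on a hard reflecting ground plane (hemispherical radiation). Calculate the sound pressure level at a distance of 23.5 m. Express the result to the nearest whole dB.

73 dB

L_p = L_w − 10·log₁₀(2π·r²) with r = 23.5 m.
2π·r² = 3470 m², 10·log₁₀ of that is 35.403 dB.
L_p = 108.3 − 35.403 = 72.90 dB.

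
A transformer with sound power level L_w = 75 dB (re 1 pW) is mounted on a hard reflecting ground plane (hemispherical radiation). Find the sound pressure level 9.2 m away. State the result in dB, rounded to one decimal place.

Free-field hemispherical radiation: L_p = L_w − 10·log₁₀(2π·r²), r = 9.2 m.
2π·r² = 531.8 m², 10·log₁₀ of that is 27.258 dB.
L_p = 75 − 27.258 = 47.74 dB.

47.7 dB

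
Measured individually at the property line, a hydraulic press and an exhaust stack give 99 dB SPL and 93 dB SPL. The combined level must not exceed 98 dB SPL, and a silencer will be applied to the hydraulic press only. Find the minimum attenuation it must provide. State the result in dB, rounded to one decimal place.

Fixed contribution from the other source: Σ 10^(L/10) = 10^(93/10) = 1.995e+09 (93.00 dB SPL).
The limit corresponds to 10^(98/10) = 6.310e+09; subtracting the fixed part leaves 4.314e+09 for the hydraulic press, i.e. 96.35 dB SPL.
Required insertion loss = 99 − 96.35 = 2.65 dB.

2.7 dB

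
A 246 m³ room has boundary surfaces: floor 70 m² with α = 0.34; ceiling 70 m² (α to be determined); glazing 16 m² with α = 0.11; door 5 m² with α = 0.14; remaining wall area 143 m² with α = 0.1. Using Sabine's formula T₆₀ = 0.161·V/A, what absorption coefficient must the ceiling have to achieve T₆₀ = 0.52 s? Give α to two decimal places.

Required total absorption A = 0.161·246/0.52 = 76.17 m².
Absorption from the other surfaces = 70·0.34 + 16·0.11 + 5·0.14 + 143·0.1 = 40.56 m², so the ceiling must supply 35.61 m² over 70 m².
α = 35.61/70 = 0.509.

0.51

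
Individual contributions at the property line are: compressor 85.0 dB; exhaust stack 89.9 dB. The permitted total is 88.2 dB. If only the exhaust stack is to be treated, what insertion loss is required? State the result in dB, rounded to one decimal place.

4.5 dB

Everything except the exhaust stack sums to 10^(85.0/10) = 3.162e+08 in linear terms, 85.00 dB.
The limit corresponds to 10^(88.2/10) = 6.607e+08; subtracting the fixed part leaves 3.445e+08 for the exhaust stack, i.e. 85.37 dB.
Required insertion loss = 89.9 − 85.37 = 4.53 dB.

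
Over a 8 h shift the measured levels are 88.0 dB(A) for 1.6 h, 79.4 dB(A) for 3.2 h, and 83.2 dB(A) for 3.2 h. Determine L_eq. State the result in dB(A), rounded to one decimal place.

L_eq = 10·log₁₀[(1/T)·Σ tᵢ·10^(Lᵢ/10)] with T = 8 h.
Σ tᵢ·10^(Lᵢ/10) = 1.6·10^(88.0/10) + 3.2·10^(79.4/10) + 3.2·10^(83.2/10) = 1.957e+09.
L_eq = 10·log₁₀(1.957e+09/8) = 83.88 dB(A).

83.9 dB(A)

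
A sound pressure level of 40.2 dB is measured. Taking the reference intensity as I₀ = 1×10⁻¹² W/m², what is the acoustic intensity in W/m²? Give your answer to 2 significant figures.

1.0e-08 W/m²

I = I₀·10^(L/10) = 10⁻¹² × 10^(40.2/10) = 10^(-7.980).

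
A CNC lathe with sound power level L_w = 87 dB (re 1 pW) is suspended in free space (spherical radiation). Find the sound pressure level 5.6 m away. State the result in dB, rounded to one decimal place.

Free-field spherical radiation: L_p = L_w − 10·log₁₀(4π·r²), r = 5.6 m.
4π·r² = 394.1 m², 10·log₁₀ of that is 25.956 dB.
L_p = 87 − 25.956 = 61.04 dB.

61.0 dB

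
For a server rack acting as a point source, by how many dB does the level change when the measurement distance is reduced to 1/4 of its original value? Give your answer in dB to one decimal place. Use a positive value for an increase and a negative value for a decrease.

A point source loses 6 dB per doubling of distance; generally ΔL = −20·log₁₀(r₂/r₁).
ΔL = −20·log₁₀(0.25) = +12.04 dB.

+12.0 dB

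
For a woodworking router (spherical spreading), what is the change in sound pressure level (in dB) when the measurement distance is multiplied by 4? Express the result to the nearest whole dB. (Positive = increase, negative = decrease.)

-12 dB

A point source loses 6 dB per doubling of distance; generally ΔL = −20·log₁₀(r₂/r₁).
ΔL = −20·log₁₀(4) = -12.04 dB.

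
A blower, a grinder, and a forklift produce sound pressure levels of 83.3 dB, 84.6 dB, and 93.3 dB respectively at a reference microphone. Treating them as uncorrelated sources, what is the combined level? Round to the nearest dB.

Incoherent sources combine by intensity addition: L_total = 10·log₁₀(Σ 10^(L_i/10)).
Σ 10^(L/10) = 10^(83.3/10) + 10^(84.6/10) + 10^(93.3/10) = 2.640e+09.
L_total = 10·log₁₀(2.640e+09) = 94.22 dB.

94 dB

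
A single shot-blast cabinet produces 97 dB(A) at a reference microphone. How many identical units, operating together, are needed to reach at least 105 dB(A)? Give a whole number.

N identical sources give L₁ + 10·log₁₀ N, so require 10·log₁₀ N ≥ 105 − 97 = 8.0 dB.
N ≥ 10^(8.0/10) = 6.310, so N = 7.

7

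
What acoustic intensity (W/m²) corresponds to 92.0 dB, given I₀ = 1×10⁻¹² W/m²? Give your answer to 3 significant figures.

I = I₀·10^(L/10) = 10⁻¹² × 10^(92.0/10) = 10^(-2.800).

0.00158 W/m²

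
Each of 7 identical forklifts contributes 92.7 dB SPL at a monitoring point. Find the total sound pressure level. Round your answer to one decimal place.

101.2 dB SPL

L_total = L₁ + 10·log₁₀ N for N identical incoherent sources.
L_total = 92.7 + 10·log₁₀(7) = 92.7 + 8.451 = 101.15 dB SPL.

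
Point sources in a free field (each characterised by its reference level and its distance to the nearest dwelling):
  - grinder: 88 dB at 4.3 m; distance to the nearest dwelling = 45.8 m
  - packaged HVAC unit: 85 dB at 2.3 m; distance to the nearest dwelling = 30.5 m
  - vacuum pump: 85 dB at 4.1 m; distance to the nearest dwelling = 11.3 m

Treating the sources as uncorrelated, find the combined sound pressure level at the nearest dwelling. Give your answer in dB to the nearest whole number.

77 dB

Propagate each source to the receiver with L = L_ref − 20·log₁₀(r/r_ref), then add intensities.
grinder: 88 − 20·log₁₀(45.8/4.3) = 88 − 20.55 = 67.45 dB.
packaged HVAC unit: 85 − 20·log₁₀(30.5/2.3) = 85 − 22.45 = 62.55 dB.
vacuum pump: 85 − 20·log₁₀(11.3/4.1) = 85 − 8.81 = 76.19 dB.
Σ 10^(L/10) = 4.899e+07 → L_total = 10·log₁₀(4.899e+07) = 76.90 dB.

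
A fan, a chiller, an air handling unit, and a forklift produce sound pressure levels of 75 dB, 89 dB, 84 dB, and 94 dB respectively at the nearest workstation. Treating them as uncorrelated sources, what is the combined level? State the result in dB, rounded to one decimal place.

95.5 dB

Incoherent sources combine by intensity addition: L_total = 10·log₁₀(Σ 10^(L_i/10)).
Σ 10^(L/10) = 10^(75/10) + 10^(89/10) + 10^(84/10) + 10^(94/10) = 3.589e+09.
L_total = 10·log₁₀(3.589e+09) = 95.55 dB.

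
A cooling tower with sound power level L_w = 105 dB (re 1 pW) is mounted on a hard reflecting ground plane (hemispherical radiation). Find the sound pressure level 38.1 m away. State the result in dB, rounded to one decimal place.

65.4 dB

Free-field hemispherical radiation: L_p = L_w − 10·log₁₀(2π·r²), r = 38.1 m.
2π·r² = 9121 m², 10·log₁₀ of that is 39.600 dB.
L_p = 105 − 39.600 = 65.40 dB.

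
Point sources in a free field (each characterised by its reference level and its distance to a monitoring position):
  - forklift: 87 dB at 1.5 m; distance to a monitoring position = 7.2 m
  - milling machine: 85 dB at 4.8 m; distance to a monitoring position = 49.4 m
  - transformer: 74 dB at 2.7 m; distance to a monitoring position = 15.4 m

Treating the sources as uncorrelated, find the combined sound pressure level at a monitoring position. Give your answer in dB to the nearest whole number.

74 dB

First find each source's level at the receiver (point-source: −20·log₁₀(r/r_ref)), then combine on an intensity basis.
forklift: 87 − 20·log₁₀(7.2/1.5) = 87 − 13.62 = 73.38 dB.
milling machine: 85 − 20·log₁₀(49.4/4.8) = 85 − 20.25 = 64.75 dB.
transformer: 74 − 20·log₁₀(15.4/2.7) = 74 − 15.12 = 58.88 dB.
Σ 10^(L/10) = 2.551e+07 → L_total = 10·log₁₀(2.551e+07) = 74.07 dB.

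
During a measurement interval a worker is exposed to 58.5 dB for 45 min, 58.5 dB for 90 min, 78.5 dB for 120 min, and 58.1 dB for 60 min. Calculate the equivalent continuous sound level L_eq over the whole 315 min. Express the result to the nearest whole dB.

Weight each interval's intensity by its duration and average over T = 315 min:
Σ tᵢ·10^(Lᵢ/10) = 45·10^(58.5/10) + 90·10^(58.5/10) + 120·10^(78.5/10) + 60·10^(58.1/10) = 8.630e+09.
L_eq = 10·log₁₀(8.630e+09/315) = 74.38 dB.

74 dB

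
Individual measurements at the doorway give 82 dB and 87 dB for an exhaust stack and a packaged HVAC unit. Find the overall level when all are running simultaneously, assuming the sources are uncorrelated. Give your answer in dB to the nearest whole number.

Incoherent sources combine by intensity addition: L_total = 10·log₁₀(Σ 10^(L_i/10)).
Σ 10^(L/10) = 10^(82/10) + 10^(87/10) = 6.597e+08.
L_total = 10·log₁₀(6.597e+08) = 88.19 dB.

88 dB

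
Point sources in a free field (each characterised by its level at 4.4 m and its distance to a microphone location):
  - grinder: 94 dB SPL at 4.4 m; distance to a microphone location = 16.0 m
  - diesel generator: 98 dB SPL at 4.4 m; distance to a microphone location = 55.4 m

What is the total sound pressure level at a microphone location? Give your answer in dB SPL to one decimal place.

83.6 dB SPL

First find each source's level at the receiver (point-source: −20·log₁₀(r/r_ref)), then combine on an intensity basis.
grinder: 94 − 20·log₁₀(16.0/4.4) = 94 − 11.21 = 82.79 dB SPL.
diesel generator: 98 − 20·log₁₀(55.4/4.4) = 98 − 22.00 = 76.00 dB SPL.
Σ 10^(L/10) = 2.298e+08 → L_total = 10·log₁₀(2.298e+08) = 83.61 dB SPL.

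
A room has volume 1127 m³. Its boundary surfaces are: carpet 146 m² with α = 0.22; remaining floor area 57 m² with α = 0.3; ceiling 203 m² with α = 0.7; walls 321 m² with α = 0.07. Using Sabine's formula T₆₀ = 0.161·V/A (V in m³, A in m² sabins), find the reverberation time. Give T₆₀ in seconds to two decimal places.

0.85 s

Summing Sᵢαᵢ: 146·0.22 + 57·0.3 + 203·0.7 + 321·0.07 = 213.79 m².
T₆₀ = 0.161 × 1127 / 213.79 = 0.849 s.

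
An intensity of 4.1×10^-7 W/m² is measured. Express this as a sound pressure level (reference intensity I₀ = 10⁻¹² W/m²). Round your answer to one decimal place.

I/I₀ = 4.1×10^-7/10⁻¹² = 4.1×10^5, and L = 10·log₁₀(I/I₀).
L = 10·(0.6128 + 5) = 56.13 dB.

56.1 dB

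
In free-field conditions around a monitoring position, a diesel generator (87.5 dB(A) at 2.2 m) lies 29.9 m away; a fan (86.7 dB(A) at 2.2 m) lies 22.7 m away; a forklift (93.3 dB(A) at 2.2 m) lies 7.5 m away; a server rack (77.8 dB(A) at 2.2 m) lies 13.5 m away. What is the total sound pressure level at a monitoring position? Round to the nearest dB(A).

83 dB(A)

Apply inverse-square spreading to bring every level to the receiver, then sum 10^(L/10).
diesel generator: 87.5 − 20·log₁₀(29.9/2.2) = 87.5 − 22.66 = 64.84 dB(A).
fan: 86.7 − 20·log₁₀(22.7/2.2) = 86.7 − 20.27 = 66.43 dB(A).
forklift: 93.3 − 20·log₁₀(7.5/2.2) = 93.3 − 10.65 = 82.65 dB(A).
server rack: 77.8 − 20·log₁₀(13.5/2.2) = 77.8 − 15.76 = 62.04 dB(A).
Σ 10^(L/10) = 1.930e+08 → L_total = 10·log₁₀(1.930e+08) = 82.86 dB(A).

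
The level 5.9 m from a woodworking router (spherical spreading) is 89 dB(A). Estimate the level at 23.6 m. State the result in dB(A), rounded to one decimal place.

77.0 dB(A)

For a point source, L₂ = L₁ − 20·log₁₀(r₂/r₁).
L₂ = 89 − 20·log₁₀(23.6/5.9) = 89 − 12.041 = 76.96 dB(A).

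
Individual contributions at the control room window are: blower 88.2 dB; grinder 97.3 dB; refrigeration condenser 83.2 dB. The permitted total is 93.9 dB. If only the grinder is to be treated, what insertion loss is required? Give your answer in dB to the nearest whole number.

The untreated sources together contribute 10^(88.2/10) + 10^(83.2/10) = 8.696e+08, i.e. 89.39 dB.
To meet 93.9 dB overall, the treated grinder may contribute at most 10^(93.9/10) − 8.696e+08 = 1.585e+09, i.e. 92.00 dB.
Required insertion loss = 97.3 − 92.00 = 5.30 dB.

5 dB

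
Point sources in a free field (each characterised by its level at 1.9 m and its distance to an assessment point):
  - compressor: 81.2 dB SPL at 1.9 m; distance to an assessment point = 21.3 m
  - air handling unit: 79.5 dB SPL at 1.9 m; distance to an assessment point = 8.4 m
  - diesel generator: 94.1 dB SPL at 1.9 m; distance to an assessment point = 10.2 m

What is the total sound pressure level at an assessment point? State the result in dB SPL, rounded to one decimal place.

79.8 dB SPL

Propagate each source to the receiver with L = L_ref − 20·log₁₀(r/r_ref), then add intensities.
compressor: 81.2 − 20·log₁₀(21.3/1.9) = 81.2 − 20.99 = 60.21 dB SPL.
air handling unit: 79.5 − 20·log₁₀(8.4/1.9) = 79.5 − 12.91 = 66.59 dB SPL.
diesel generator: 94.1 − 20·log₁₀(10.2/1.9) = 94.1 − 14.60 = 79.50 dB SPL.
Σ 10^(L/10) = 9.480e+07 → L_total = 10·log₁₀(9.480e+07) = 79.77 dB SPL.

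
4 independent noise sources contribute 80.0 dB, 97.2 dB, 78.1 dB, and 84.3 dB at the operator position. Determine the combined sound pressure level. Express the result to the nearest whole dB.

For uncorrelated sources the intensities add, so convert each level to linear form, sum, and take 10·log₁₀ of the total.
Σ 10^(L/10) = 10^(80.0/10) + 10^(97.2/10) + 10^(78.1/10) + 10^(84.3/10) = 5.682e+09.
L_total = 10·log₁₀(5.682e+09) = 97.54 dB.

98 dB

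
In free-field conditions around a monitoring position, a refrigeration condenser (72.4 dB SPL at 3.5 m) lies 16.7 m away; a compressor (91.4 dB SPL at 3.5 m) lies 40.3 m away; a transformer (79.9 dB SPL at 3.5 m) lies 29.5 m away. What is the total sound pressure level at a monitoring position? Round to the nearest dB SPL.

71 dB SPL

Apply inverse-square spreading to bring every level to the receiver, then sum 10^(L/10).
refrigeration condenser: 72.4 − 20·log₁₀(16.7/3.5) = 72.4 − 13.57 = 58.83 dB SPL.
compressor: 91.4 − 20·log₁₀(40.3/3.5) = 91.4 − 21.22 = 70.18 dB SPL.
transformer: 79.9 − 20·log₁₀(29.5/3.5) = 79.9 − 18.52 = 61.38 dB SPL.
Σ 10^(L/10) = 1.255e+07 → L_total = 10·log₁₀(1.255e+07) = 70.99 dB SPL.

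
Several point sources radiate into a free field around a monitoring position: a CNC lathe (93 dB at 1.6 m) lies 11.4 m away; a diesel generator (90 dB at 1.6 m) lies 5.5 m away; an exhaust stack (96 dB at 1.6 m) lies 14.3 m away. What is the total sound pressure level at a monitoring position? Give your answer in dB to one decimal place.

82.4 dB

First find each source's level at the receiver (point-source: −20·log₁₀(r/r_ref)), then combine on an intensity basis.
CNC lathe: 93 − 20·log₁₀(11.4/1.6) = 93 − 17.06 = 75.94 dB.
diesel generator: 90 − 20·log₁₀(5.5/1.6) = 90 − 10.72 = 79.28 dB.
exhaust stack: 96 − 20·log₁₀(14.3/1.6) = 96 − 19.02 = 76.98 dB.
Σ 10^(L/10) = 1.738e+08 → L_total = 10·log₁₀(1.738e+08) = 82.40 dB.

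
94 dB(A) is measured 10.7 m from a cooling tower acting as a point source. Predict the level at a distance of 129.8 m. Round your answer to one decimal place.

72.3 dB(A)

Spherical spreading from a point source gives a 20·log₁₀(r₂/r₁) drop.
L₂ = 94 − 20·log₁₀(129.8/10.7) = 94 − 21.678 = 72.32 dB(A).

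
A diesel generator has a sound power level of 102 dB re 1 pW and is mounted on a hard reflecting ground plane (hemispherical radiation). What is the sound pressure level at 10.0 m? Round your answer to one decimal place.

74.0 dB

Free-field hemispherical radiation: L_p = L_w − 10·log₁₀(2π·r²), r = 10.0 m.
2π·r² = 628.3 m², 10·log₁₀ of that is 27.982 dB.
L_p = 102 − 27.982 = 74.02 dB.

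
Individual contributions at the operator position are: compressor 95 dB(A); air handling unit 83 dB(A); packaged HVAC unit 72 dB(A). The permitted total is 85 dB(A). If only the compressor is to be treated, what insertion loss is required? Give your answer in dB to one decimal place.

15.0 dB

The untreated sources together contribute 10^(83/10) + 10^(72/10) = 2.154e+08, i.e. 83.33 dB(A).
The limit corresponds to 10^(85/10) = 3.162e+08; subtracting the fixed part leaves 1.009e+08 for the compressor, i.e. 80.04 dB(A).
Required insertion loss = 95 − 80.04 = 14.96 dB.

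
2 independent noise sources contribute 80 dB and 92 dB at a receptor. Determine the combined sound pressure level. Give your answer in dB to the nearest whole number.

92 dB

Incoherent sources combine by intensity addition: L_total = 10·log₁₀(Σ 10^(L_i/10)).
Σ 10^(L/10) = 10^(80/10) + 10^(92/10) = 1.685e+09.
L_total = 10·log₁₀(1.685e+09) = 92.27 dB.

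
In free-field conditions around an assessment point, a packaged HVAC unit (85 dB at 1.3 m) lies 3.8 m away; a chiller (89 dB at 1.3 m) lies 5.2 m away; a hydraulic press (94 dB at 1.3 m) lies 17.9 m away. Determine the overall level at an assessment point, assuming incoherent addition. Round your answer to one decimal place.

80.0 dB

First find each source's level at the receiver (point-source: −20·log₁₀(r/r_ref)), then combine on an intensity basis.
packaged HVAC unit: 85 − 20·log₁₀(3.8/1.3) = 85 − 9.32 = 75.68 dB.
chiller: 89 − 20·log₁₀(5.2/1.3) = 89 − 12.04 = 76.96 dB.
hydraulic press: 94 − 20·log₁₀(17.9/1.3) = 94 − 22.78 = 71.22 dB.
Σ 10^(L/10) = 9.990e+07 → L_total = 10·log₁₀(9.990e+07) = 80.00 dB.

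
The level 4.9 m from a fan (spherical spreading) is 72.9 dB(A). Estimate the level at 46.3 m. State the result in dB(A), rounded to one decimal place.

53.4 dB(A)

For a point source, L₂ = L₁ − 20·log₁₀(r₂/r₁).
L₂ = 72.9 − 20·log₁₀(46.3/4.9) = 72.9 − 19.508 = 53.39 dB(A).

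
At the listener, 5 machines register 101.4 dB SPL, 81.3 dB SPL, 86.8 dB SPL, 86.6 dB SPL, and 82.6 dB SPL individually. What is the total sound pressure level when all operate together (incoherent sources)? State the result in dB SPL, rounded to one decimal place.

Incoherent sources combine by intensity addition: L_total = 10·log₁₀(Σ 10^(L_i/10)).
Σ 10^(L/10) = 10^(101.4/10) + 10^(81.3/10) + 10^(86.8/10) + 10^(86.6/10) + 10^(82.6/10) = 1.506e+10.
L_total = 10·log₁₀(1.506e+10) = 101.78 dB SPL.

101.8 dB SPL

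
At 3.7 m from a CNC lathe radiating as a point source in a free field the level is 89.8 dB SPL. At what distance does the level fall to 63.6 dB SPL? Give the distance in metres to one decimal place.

75.5 m

The 26.2 dB drop corresponds to a distance ratio of 10^(26.2/20) for a point source.
r₂ = 3.7·10^((89.8−63.6)/20) = 3.7·10^(26.2/20) = 75.54 m.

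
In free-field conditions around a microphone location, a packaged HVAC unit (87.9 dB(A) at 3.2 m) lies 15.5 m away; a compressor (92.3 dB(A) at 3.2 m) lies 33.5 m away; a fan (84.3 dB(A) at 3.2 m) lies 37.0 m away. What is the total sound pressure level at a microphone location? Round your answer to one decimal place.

Propagate each source to the receiver with L = L_ref − 20·log₁₀(r/r_ref), then add intensities.
packaged HVAC unit: 87.9 − 20·log₁₀(15.5/3.2) = 87.9 − 13.70 = 74.20 dB(A).
compressor: 92.3 − 20·log₁₀(33.5/3.2) = 92.3 − 20.40 = 71.90 dB(A).
fan: 84.3 − 20·log₁₀(37.0/3.2) = 84.3 − 21.26 = 63.04 dB(A).
Σ 10^(L/10) = 4.379e+07 → L_total = 10·log₁₀(4.379e+07) = 76.41 dB(A).

76.4 dB(A)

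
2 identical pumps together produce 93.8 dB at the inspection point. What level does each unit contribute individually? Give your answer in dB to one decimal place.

90.8 dB

Dividing the total intensity by 2 lowers the level by 10·log₁₀ 2 = 3.010 dB: L₁ = 93.8 − 3.010.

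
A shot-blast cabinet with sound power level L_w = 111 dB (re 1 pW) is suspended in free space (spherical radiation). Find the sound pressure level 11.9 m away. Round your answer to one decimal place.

The power spreads over a sphere of area 4π·r², so L_p = L_w − 10·log₁₀(4π·r²).
4π·r² = 1780 m², 10·log₁₀ of that is 32.503 dB.
L_p = 111 − 32.503 = 78.50 dB.

78.5 dB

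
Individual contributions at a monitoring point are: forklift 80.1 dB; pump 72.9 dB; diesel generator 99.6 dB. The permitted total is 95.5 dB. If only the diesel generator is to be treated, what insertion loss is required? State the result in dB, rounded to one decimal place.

4.3 dB

The untreated sources together contribute 10^(80.1/10) + 10^(72.9/10) = 1.218e+08, i.e. 80.86 dB.
The limit corresponds to 10^(95.5/10) = 3.548e+09; subtracting the fixed part leaves 3.426e+09 for the diesel generator, i.e. 95.35 dB.
So the diesel generator must be reduced from 99.6 to 95.35 dB: IL = 4.25 dB.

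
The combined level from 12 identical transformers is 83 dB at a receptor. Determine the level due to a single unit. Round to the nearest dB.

72 dB

For N identical incoherent sources L_total = L₁ + 10·log₁₀ N, so L₁ = 83 − 10·log₁₀(12) = 83 − 10.792.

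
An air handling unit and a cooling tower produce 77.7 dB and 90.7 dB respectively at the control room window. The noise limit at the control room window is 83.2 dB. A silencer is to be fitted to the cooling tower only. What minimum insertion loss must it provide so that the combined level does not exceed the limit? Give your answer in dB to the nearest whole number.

9 dB

The untreated sources together contribute 10^(77.7/10) = 5.888e+07, i.e. 77.70 dB.
To meet 83.2 dB overall, the treated cooling tower may contribute at most 10^(83.2/10) − 5.888e+07 = 1.500e+08, i.e. 81.76 dB.
Required insertion loss = 90.7 − 81.76 = 8.94 dB.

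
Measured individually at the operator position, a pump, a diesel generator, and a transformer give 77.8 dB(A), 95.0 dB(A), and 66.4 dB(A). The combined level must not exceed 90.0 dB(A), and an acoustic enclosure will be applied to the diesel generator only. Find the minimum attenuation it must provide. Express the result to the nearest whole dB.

Fixed contribution from the other sources: Σ 10^(L/10) = 10^(77.8/10) + 10^(66.4/10) = 6.462e+07 (78.10 dB(A)).
The limit corresponds to 10^(90.0/10) = 1.000e+09; subtracting the fixed part leaves 9.354e+08 for the diesel generator, i.e. 89.71 dB(A).
So the diesel generator must be reduced from 95.0 to 89.71 dB(A): IL = 5.29 dB.

5 dB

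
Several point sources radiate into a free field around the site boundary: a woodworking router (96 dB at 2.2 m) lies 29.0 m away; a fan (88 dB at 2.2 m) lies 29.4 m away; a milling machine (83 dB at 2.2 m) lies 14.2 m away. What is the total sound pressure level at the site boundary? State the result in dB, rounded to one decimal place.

74.9 dB

Propagate each source to the receiver with L = L_ref − 20·log₁₀(r/r_ref), then add intensities.
woodworking router: 96 − 20·log₁₀(29.0/2.2) = 96 − 22.40 = 73.60 dB.
fan: 88 − 20·log₁₀(29.4/2.2) = 88 − 22.52 = 65.48 dB.
milling machine: 83 − 20·log₁₀(14.2/2.2) = 83 − 16.20 = 66.80 dB.
Σ 10^(L/10) = 3.123e+07 → L_total = 10·log₁₀(3.123e+07) = 74.95 dB.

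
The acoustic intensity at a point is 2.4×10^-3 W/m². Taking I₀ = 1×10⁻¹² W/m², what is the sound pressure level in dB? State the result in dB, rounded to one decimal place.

I/I₀ = 2.4×10^-3/10⁻¹² = 2.4×10^9, and L = 10·log₁₀(I/I₀).
L = 10·(0.3802 + 9) = 93.80 dB.

93.8 dB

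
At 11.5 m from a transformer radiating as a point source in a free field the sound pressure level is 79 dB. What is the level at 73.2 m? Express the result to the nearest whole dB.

For a point source, L₂ = L₁ − 20·log₁₀(r₂/r₁).
L₂ = 79 − 20·log₁₀(73.2/11.5) = 79 − 16.076 = 62.92 dB.

63 dB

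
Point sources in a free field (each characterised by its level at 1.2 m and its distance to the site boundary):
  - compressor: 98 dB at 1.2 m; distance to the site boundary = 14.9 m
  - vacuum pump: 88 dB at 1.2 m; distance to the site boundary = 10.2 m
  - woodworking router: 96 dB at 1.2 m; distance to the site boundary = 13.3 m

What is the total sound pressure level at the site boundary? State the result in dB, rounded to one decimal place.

Propagate each source to the receiver with L = L_ref − 20·log₁₀(r/r_ref), then add intensities.
compressor: 98 − 20·log₁₀(14.9/1.2) = 98 − 21.88 = 76.12 dB.
vacuum pump: 88 − 20·log₁₀(10.2/1.2) = 88 − 18.59 = 69.41 dB.
woodworking router: 96 − 20·log₁₀(13.3/1.2) = 96 − 20.89 = 75.11 dB.
Σ 10^(L/10) = 8.207e+07 → L_total = 10·log₁₀(8.207e+07) = 79.14 dB.

79.1 dB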